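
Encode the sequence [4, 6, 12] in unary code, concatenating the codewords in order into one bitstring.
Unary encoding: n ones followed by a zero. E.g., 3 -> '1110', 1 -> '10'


Encode each number as n ones followed by a terminating 0:
  4 -> 11110 (5 bits)
  6 -> 1111110 (7 bits)
  12 -> 1111111111110 (13 bits)
Total length = 5 + 7 + 13 = 25 bits.

Unary([4, 6, 12]) = 1111011111101111111111110 (25 bits)


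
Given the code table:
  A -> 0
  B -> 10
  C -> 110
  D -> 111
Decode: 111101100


Decoding:
111 -> D
10 -> B
110 -> C
0 -> A


Result: DBCA


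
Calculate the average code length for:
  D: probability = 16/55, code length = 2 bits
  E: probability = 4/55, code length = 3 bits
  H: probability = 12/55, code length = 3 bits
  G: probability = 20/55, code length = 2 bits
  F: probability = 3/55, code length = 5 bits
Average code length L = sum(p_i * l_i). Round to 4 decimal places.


Weighted contributions p_i * l_i:
  D: (16/55) * 2 = 32/55
  E: (4/55) * 3 = 12/55
  H: (12/55) * 3 = 36/55
  G: (20/55) * 2 = 40/55
  F: (3/55) * 5 = 15/55
Sum = (32 + 12 + 36 + 40 + 15)/55 = 135/55

L = 135/55 = 2.4545 bits/symbol


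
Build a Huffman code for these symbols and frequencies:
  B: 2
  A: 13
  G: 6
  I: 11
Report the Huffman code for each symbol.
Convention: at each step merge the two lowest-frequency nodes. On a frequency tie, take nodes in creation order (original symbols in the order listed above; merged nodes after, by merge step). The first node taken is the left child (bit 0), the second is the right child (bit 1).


Huffman tree construction:
Step 1: Merge B(2) + G(6) = 8
Step 2: Merge (B+G)(8) + I(11) = 19
Step 3: Merge A(13) + ((B+G)+I)(19) = 32
Read each symbol's code off the tree from the root (left child = 0, right child = 1).

Codes:
  B: 100 (length 3)
  A: 0 (length 1)
  G: 101 (length 3)
  I: 11 (length 2)
Average code length: 59/32 = 1.8438 bits/symbol


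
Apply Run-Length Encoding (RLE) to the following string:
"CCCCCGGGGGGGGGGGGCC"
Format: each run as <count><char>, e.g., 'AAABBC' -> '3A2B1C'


Scanning runs left to right:
  i=0: run of 'C' x 5 -> '5C'
  i=5: run of 'G' x 12 -> '12G'
  i=17: run of 'C' x 2 -> '2C'

RLE = 5C12G2C


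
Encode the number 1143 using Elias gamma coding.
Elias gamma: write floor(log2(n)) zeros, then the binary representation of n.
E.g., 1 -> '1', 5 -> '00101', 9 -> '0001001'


num_bits = floor(log2(1143)) + 1 = 11
leading_zeros = num_bits - 1 = 10
binary(1143) = 10001110111

Elias gamma(1143) = '0000000000' + '10001110111' = 000000000010001110111 (21 bits)


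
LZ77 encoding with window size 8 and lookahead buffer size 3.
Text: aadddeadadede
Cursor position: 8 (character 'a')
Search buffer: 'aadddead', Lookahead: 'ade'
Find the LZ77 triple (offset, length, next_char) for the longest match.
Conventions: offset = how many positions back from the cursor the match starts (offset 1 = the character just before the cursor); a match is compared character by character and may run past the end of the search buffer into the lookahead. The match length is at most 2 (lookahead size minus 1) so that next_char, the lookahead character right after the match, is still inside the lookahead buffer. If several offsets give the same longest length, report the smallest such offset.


Try each offset into the search buffer:
  offset=1 (pos 7, char 'd'): match length 0
  offset=2 (pos 6, char 'a'): match length 2
  offset=3 (pos 5, char 'e'): match length 0
  offset=4 (pos 4, char 'd'): match length 0
  offset=5 (pos 3, char 'd'): match length 0
  offset=6 (pos 2, char 'd'): match length 0
  offset=7 (pos 1, char 'a'): match length 2
  offset=8 (pos 0, char 'a'): match length 1
Longest match has length 2, found at offsets 2, 7; take the smallest, offset 2.
next_char = character at position 8 + 2 = 10 -> 'e'

Best match: offset=2, length=2 (matching 'ad' starting at position 6)
LZ77 triple: (2, 2, 'e')


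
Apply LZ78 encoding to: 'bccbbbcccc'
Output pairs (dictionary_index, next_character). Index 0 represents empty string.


LZ78 encoding steps:
Dictionary: {0: ''}
Step 1: w='' (idx 0), next='b' -> output (0, 'b'), add 'b' as idx 1
Step 2: w='' (idx 0), next='c' -> output (0, 'c'), add 'c' as idx 2
Step 3: w='c' (idx 2), next='b' -> output (2, 'b'), add 'cb' as idx 3
Step 4: w='b' (idx 1), next='b' -> output (1, 'b'), add 'bb' as idx 4
Step 5: w='c' (idx 2), next='c' -> output (2, 'c'), add 'cc' as idx 5
Step 6: w='cc' (idx 5), end of input -> output (5, '')


Encoded: [(0, 'b'), (0, 'c'), (2, 'b'), (1, 'b'), (2, 'c'), (5, '')]


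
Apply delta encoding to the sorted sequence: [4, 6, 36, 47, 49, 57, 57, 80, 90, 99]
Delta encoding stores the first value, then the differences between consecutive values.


First value: 4
Deltas:
  6 - 4 = 2
  36 - 6 = 30
  47 - 36 = 11
  49 - 47 = 2
  57 - 49 = 8
  57 - 57 = 0
  80 - 57 = 23
  90 - 80 = 10
  99 - 90 = 9


Delta encoded: [4, 2, 30, 11, 2, 8, 0, 23, 10, 9]


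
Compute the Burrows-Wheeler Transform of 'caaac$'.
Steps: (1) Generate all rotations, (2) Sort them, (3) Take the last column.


Rotations (sorted):
  0: $caaac -> last char: c
  1: aaac$c -> last char: c
  2: aac$ca -> last char: a
  3: ac$caa -> last char: a
  4: c$caaa -> last char: a
  5: caaac$ -> last char: $


BWT = ccaaa$


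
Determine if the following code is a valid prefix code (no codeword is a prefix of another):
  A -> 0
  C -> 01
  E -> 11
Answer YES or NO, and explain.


Checking each pair (does one codeword prefix another?):
  A='0' vs C='01': prefix -- VIOLATION

NO -- this is NOT a valid prefix code. A (0) is a prefix of C (01).


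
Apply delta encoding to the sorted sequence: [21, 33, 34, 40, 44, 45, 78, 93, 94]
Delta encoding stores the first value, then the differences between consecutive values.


First value: 21
Deltas:
  33 - 21 = 12
  34 - 33 = 1
  40 - 34 = 6
  44 - 40 = 4
  45 - 44 = 1
  78 - 45 = 33
  93 - 78 = 15
  94 - 93 = 1


Delta encoded: [21, 12, 1, 6, 4, 1, 33, 15, 1]


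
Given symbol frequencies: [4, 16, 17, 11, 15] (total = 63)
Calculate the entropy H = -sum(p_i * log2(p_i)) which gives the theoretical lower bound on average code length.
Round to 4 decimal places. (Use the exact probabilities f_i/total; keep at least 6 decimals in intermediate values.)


Per-symbol terms -p_i * log2(p_i) with p_i = f_i/63:
  p = 4/63 = 0.063492: log2(p) = -3.977280, -p*log2(p) = 0.252526
  p = 16/63 = 0.253968: log2(p) = -1.977280, -p*log2(p) = 0.502166
  p = 17/63 = 0.269841: log2(p) = -1.889817, -p*log2(p) = 0.509951
  p = 11/63 = 0.174603: log2(p) = -2.517848, -p*log2(p) = 0.439624
  p = 15/63 = 0.238095: log2(p) = -2.070389, -p*log2(p) = 0.492950
H = 0.252526 + 0.502166 + 0.509951 + 0.439624 + 0.492950 = 2.197217

H = 2.1972 bits/symbol


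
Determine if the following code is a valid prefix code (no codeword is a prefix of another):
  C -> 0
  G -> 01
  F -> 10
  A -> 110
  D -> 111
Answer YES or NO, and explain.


Checking each pair (does one codeword prefix another?):
  C='0' vs G='01': prefix -- VIOLATION

NO -- this is NOT a valid prefix code. C (0) is a prefix of G (01).


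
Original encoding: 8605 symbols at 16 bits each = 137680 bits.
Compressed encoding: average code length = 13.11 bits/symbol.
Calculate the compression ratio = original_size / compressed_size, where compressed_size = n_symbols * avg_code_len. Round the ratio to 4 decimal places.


original_size = n_symbols * orig_bits = 8605 * 16 = 137680 bits
compressed_size = n_symbols * avg_code_len = 8605 * 13.11 = 112811.55 bits
ratio = original_size / compressed_size = 137680 / 112811.55 = 1.2204

Compression ratio = 1.2204


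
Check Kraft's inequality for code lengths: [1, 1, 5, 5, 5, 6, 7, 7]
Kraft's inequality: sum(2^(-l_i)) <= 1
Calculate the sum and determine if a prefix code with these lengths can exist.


Sum = 2^(-1) + 2^(-1) + 2^(-5) + 2^(-5) + 2^(-5) + 2^(-6) + 2^(-7) + 2^(-7)
    = 0.5 + 0.5 + 0.03125 + 0.03125 + 0.03125 + 0.015625 + 0.0078125 + 0.0078125
    = 144/128 = 1.125
Since 1.125 > 1, Kraft's inequality is NOT satisfied.
A prefix code with these lengths CANNOT exist.

Kraft sum = 1.125. Not satisfied.


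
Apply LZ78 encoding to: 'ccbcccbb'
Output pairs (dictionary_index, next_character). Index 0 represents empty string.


LZ78 encoding steps:
Dictionary: {0: ''}
Step 1: w='' (idx 0), next='c' -> output (0, 'c'), add 'c' as idx 1
Step 2: w='c' (idx 1), next='b' -> output (1, 'b'), add 'cb' as idx 2
Step 3: w='c' (idx 1), next='c' -> output (1, 'c'), add 'cc' as idx 3
Step 4: w='cb' (idx 2), next='b' -> output (2, 'b'), add 'cbb' as idx 4


Encoded: [(0, 'c'), (1, 'b'), (1, 'c'), (2, 'b')]


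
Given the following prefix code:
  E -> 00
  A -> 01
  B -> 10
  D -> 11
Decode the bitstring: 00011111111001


Decoding step by step:
Bits 00 -> E
Bits 01 -> A
Bits 11 -> D
Bits 11 -> D
Bits 11 -> D
Bits 10 -> B
Bits 01 -> A


Decoded message: EADDDBA


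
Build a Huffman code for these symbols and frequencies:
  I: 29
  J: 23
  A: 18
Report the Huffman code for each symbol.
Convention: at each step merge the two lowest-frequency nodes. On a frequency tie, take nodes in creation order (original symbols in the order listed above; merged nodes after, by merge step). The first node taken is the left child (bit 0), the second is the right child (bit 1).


Huffman tree construction:
Step 1: Merge A(18) + J(23) = 41
Step 2: Merge I(29) + (A+J)(41) = 70
Read each symbol's code off the tree from the root (left child = 0, right child = 1).

Codes:
  I: 0 (length 1)
  J: 11 (length 2)
  A: 10 (length 2)
Average code length: 111/70 = 1.5857 bits/symbol


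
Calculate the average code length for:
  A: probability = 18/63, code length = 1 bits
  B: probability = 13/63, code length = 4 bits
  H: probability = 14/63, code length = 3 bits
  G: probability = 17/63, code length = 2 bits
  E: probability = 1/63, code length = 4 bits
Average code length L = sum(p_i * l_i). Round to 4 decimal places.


Weighted contributions p_i * l_i:
  A: (18/63) * 1 = 18/63
  B: (13/63) * 4 = 52/63
  H: (14/63) * 3 = 42/63
  G: (17/63) * 2 = 34/63
  E: (1/63) * 4 = 4/63
Sum = (18 + 52 + 42 + 34 + 4)/63 = 150/63

L = 150/63 = 2.3810 bits/symbol


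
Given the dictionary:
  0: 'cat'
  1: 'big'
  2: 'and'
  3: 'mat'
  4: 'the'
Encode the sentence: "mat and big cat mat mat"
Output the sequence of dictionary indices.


Look up each word in the dictionary:
  'mat' -> 3
  'and' -> 2
  'big' -> 1
  'cat' -> 0
  'mat' -> 3
  'mat' -> 3

Encoded: [3, 2, 1, 0, 3, 3]


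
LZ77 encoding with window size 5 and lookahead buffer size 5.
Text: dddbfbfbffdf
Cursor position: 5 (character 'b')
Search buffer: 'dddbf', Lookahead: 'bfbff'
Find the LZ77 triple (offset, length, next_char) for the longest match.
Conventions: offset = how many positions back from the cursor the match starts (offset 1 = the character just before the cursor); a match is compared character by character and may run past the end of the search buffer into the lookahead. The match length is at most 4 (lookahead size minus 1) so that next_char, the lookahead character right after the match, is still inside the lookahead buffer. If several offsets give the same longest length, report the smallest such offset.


Try each offset into the search buffer:
  offset=1 (pos 4, char 'f'): match length 0
  offset=2 (pos 3, char 'b'): match length 4
  offset=3 (pos 2, char 'd'): match length 0
  offset=4 (pos 1, char 'd'): match length 0
  offset=5 (pos 0, char 'd'): match length 0
Longest match has length 4 at offset 2.
next_char = character at position 5 + 4 = 9 -> 'f'

Best match: offset=2, length=4 (matching 'bfbf' starting at position 3)
LZ77 triple: (2, 4, 'f')


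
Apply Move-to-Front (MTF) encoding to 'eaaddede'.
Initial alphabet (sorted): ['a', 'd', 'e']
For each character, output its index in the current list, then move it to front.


MTF encoding:
'e': index 2 in ['a', 'd', 'e'] -> ['e', 'a', 'd']
'a': index 1 in ['e', 'a', 'd'] -> ['a', 'e', 'd']
'a': index 0 in ['a', 'e', 'd'] -> ['a', 'e', 'd']
'd': index 2 in ['a', 'e', 'd'] -> ['d', 'a', 'e']
'd': index 0 in ['d', 'a', 'e'] -> ['d', 'a', 'e']
'e': index 2 in ['d', 'a', 'e'] -> ['e', 'd', 'a']
'd': index 1 in ['e', 'd', 'a'] -> ['d', 'e', 'a']
'e': index 1 in ['d', 'e', 'a'] -> ['e', 'd', 'a']


Output: [2, 1, 0, 2, 0, 2, 1, 1]


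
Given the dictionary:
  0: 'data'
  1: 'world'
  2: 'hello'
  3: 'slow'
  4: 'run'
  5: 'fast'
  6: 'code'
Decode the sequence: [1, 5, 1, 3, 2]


Look up each index in the dictionary:
  1 -> 'world'
  5 -> 'fast'
  1 -> 'world'
  3 -> 'slow'
  2 -> 'hello'

Decoded: "world fast world slow hello"


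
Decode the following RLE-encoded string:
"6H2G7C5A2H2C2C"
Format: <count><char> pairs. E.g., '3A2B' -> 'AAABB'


Expanding each <count><char> pair:
  6H -> 'HHHHHH'
  2G -> 'GG'
  7C -> 'CCCCCCC'
  5A -> 'AAAAA'
  2H -> 'HH'
  2C -> 'CC'
  2C -> 'CC'

Decoded = HHHHHHGGCCCCCCCAAAAAHHCCCC


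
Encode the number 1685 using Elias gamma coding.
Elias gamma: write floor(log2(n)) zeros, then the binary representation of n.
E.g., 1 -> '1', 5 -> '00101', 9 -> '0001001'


num_bits = floor(log2(1685)) + 1 = 11
leading_zeros = num_bits - 1 = 10
binary(1685) = 11010010101

Elias gamma(1685) = '0000000000' + '11010010101' = 000000000011010010101 (21 bits)


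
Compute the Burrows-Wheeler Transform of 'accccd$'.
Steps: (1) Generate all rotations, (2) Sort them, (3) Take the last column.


Rotations (sorted):
  0: $accccd -> last char: d
  1: accccd$ -> last char: $
  2: ccccd$a -> last char: a
  3: cccd$ac -> last char: c
  4: ccd$acc -> last char: c
  5: cd$accc -> last char: c
  6: d$acccc -> last char: c


BWT = d$acccc


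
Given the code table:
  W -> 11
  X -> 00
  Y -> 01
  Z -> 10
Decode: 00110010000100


Decoding:
00 -> X
11 -> W
00 -> X
10 -> Z
00 -> X
01 -> Y
00 -> X


Result: XWXZXYX


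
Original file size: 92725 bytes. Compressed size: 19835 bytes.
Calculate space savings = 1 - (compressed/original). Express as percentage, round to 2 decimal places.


ratio = compressed/original = 19835/92725 = 0.213912
savings = 1 - ratio = 1 - 0.213912 = 0.786088
as a percentage: 0.786088 * 100 = 78.61%

Space savings = 1 - 19835/92725 = 78.61%


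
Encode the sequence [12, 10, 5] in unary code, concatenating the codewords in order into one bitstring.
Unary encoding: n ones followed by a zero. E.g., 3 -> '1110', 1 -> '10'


Encode each number as n ones followed by a terminating 0:
  12 -> 1111111111110 (13 bits)
  10 -> 11111111110 (11 bits)
  5 -> 111110 (6 bits)
Total length = 13 + 11 + 6 = 30 bits.

Unary([12, 10, 5]) = 111111111111011111111110111110 (30 bits)


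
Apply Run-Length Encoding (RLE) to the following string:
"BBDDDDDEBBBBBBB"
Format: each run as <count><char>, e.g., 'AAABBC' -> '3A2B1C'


Scanning runs left to right:
  i=0: run of 'B' x 2 -> '2B'
  i=2: run of 'D' x 5 -> '5D'
  i=7: run of 'E' x 1 -> '1E'
  i=8: run of 'B' x 7 -> '7B'

RLE = 2B5D1E7B


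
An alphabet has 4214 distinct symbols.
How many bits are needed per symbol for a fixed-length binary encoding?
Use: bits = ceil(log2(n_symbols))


log2(4214) = 12.041
Bracket: 2^12 = 4096 < 4214 <= 2^13 = 8192
So ceil(log2(4214)) = 13

bits = ceil(log2(4214)) = ceil(12.041) = 13 bits


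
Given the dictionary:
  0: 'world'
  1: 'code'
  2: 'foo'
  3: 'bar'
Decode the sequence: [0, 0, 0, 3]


Look up each index in the dictionary:
  0 -> 'world'
  0 -> 'world'
  0 -> 'world'
  3 -> 'bar'

Decoded: "world world world bar"


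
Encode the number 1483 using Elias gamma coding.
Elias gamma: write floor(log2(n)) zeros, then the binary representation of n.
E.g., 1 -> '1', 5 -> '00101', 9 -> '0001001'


num_bits = floor(log2(1483)) + 1 = 11
leading_zeros = num_bits - 1 = 10
binary(1483) = 10111001011

Elias gamma(1483) = '0000000000' + '10111001011' = 000000000010111001011 (21 bits)


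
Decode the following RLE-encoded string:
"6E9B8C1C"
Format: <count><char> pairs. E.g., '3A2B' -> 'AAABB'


Expanding each <count><char> pair:
  6E -> 'EEEEEE'
  9B -> 'BBBBBBBBB'
  8C -> 'CCCCCCCC'
  1C -> 'C'

Decoded = EEEEEEBBBBBBBBBCCCCCCCCC


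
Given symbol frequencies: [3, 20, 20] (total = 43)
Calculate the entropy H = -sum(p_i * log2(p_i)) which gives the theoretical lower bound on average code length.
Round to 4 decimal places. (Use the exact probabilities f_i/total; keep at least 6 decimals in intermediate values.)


Per-symbol terms -p_i * log2(p_i) with p_i = f_i/43:
  p = 3/43 = 0.069767: log2(p) = -3.841302, -p*log2(p) = 0.267998
  p = 20/43 = 0.465116: log2(p) = -1.104337, -p*log2(p) = 0.513645
  p = 20/43 = 0.465116: log2(p) = -1.104337, -p*log2(p) = 0.513645
H = 0.267998 + 0.513645 + 0.513645 = 1.295288

H = 1.2953 bits/symbol


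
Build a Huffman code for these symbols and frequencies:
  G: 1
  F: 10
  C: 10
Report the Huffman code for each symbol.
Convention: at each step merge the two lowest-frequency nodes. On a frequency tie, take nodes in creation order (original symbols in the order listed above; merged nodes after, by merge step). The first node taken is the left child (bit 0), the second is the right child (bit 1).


Huffman tree construction:
Step 1: Merge G(1) + F(10) = 11
Step 2: Merge C(10) + (G+F)(11) = 21
Read each symbol's code off the tree from the root (left child = 0, right child = 1).

Codes:
  G: 10 (length 2)
  F: 11 (length 2)
  C: 0 (length 1)
Average code length: 32/21 = 1.5238 bits/symbol


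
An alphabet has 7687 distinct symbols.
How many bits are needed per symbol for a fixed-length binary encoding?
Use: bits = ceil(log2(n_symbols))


log2(7687) = 12.9082
Bracket: 2^12 = 4096 < 7687 <= 2^13 = 8192
So ceil(log2(7687)) = 13

bits = ceil(log2(7687)) = ceil(12.9082) = 13 bits


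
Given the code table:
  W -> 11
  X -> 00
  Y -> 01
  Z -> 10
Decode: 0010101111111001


Decoding:
00 -> X
10 -> Z
10 -> Z
11 -> W
11 -> W
11 -> W
10 -> Z
01 -> Y


Result: XZZWWWZY


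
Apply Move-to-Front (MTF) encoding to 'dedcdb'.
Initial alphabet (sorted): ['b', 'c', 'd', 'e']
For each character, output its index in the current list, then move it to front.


MTF encoding:
'd': index 2 in ['b', 'c', 'd', 'e'] -> ['d', 'b', 'c', 'e']
'e': index 3 in ['d', 'b', 'c', 'e'] -> ['e', 'd', 'b', 'c']
'd': index 1 in ['e', 'd', 'b', 'c'] -> ['d', 'e', 'b', 'c']
'c': index 3 in ['d', 'e', 'b', 'c'] -> ['c', 'd', 'e', 'b']
'd': index 1 in ['c', 'd', 'e', 'b'] -> ['d', 'c', 'e', 'b']
'b': index 3 in ['d', 'c', 'e', 'b'] -> ['b', 'd', 'c', 'e']


Output: [2, 3, 1, 3, 1, 3]


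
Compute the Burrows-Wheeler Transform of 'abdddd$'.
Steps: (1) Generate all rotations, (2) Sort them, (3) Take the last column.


Rotations (sorted):
  0: $abdddd -> last char: d
  1: abdddd$ -> last char: $
  2: bdddd$a -> last char: a
  3: d$abddd -> last char: d
  4: dd$abdd -> last char: d
  5: ddd$abd -> last char: d
  6: dddd$ab -> last char: b


BWT = d$adddb


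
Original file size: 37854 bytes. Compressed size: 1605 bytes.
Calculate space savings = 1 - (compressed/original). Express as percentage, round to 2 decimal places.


ratio = compressed/original = 1605/37854 = 0.0424
savings = 1 - ratio = 1 - 0.0424 = 0.9576
as a percentage: 0.9576 * 100 = 95.76%

Space savings = 1 - 1605/37854 = 95.76%


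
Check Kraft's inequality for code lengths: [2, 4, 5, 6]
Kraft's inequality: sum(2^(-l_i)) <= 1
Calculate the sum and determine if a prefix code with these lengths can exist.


Sum = 2^(-2) + 2^(-4) + 2^(-5) + 2^(-6)
    = 0.25 + 0.0625 + 0.03125 + 0.015625
    = 23/64 = 0.359375
Since 0.359375 <= 1, Kraft's inequality IS satisfied.
A prefix code with these lengths CAN exist.

Kraft sum = 0.359375. Satisfied.


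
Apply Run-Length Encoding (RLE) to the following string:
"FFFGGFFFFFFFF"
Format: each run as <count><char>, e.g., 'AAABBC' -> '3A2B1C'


Scanning runs left to right:
  i=0: run of 'F' x 3 -> '3F'
  i=3: run of 'G' x 2 -> '2G'
  i=5: run of 'F' x 8 -> '8F'

RLE = 3F2G8F


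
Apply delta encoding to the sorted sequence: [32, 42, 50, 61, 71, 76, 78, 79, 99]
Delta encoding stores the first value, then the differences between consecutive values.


First value: 32
Deltas:
  42 - 32 = 10
  50 - 42 = 8
  61 - 50 = 11
  71 - 61 = 10
  76 - 71 = 5
  78 - 76 = 2
  79 - 78 = 1
  99 - 79 = 20


Delta encoded: [32, 10, 8, 11, 10, 5, 2, 1, 20]


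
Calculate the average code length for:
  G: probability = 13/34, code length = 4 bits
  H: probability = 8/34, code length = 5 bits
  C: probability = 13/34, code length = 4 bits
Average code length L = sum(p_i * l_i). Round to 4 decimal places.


Weighted contributions p_i * l_i:
  G: (13/34) * 4 = 52/34
  H: (8/34) * 5 = 40/34
  C: (13/34) * 4 = 52/34
Sum = (52 + 40 + 52)/34 = 144/34

L = 144/34 = 4.2353 bits/symbol


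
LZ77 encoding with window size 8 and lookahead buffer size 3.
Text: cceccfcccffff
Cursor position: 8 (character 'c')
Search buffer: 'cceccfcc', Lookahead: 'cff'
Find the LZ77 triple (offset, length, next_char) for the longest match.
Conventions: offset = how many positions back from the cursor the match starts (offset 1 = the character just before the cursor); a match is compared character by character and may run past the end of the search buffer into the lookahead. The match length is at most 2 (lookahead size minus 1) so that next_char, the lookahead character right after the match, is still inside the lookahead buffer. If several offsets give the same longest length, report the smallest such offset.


Try each offset into the search buffer:
  offset=1 (pos 7, char 'c'): match length 1
  offset=2 (pos 6, char 'c'): match length 1
  offset=3 (pos 5, char 'f'): match length 0
  offset=4 (pos 4, char 'c'): match length 2
  offset=5 (pos 3, char 'c'): match length 1
  offset=6 (pos 2, char 'e'): match length 0
  offset=7 (pos 1, char 'c'): match length 1
  offset=8 (pos 0, char 'c'): match length 1
Longest match has length 2 at offset 4.
next_char = character at position 8 + 2 = 10 -> 'f'

Best match: offset=4, length=2 (matching 'cf' starting at position 4)
LZ77 triple: (4, 2, 'f')


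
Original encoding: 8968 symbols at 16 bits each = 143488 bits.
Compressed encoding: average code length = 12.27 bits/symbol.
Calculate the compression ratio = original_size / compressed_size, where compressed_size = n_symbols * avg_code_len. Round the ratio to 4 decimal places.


original_size = n_symbols * orig_bits = 8968 * 16 = 143488 bits
compressed_size = n_symbols * avg_code_len = 8968 * 12.27 = 110037.36 bits
ratio = original_size / compressed_size = 143488 / 110037.36 = 1.304

Compression ratio = 1.304


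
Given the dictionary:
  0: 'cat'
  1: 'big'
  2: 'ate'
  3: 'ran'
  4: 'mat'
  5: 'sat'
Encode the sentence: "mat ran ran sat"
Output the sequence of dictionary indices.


Look up each word in the dictionary:
  'mat' -> 4
  'ran' -> 3
  'ran' -> 3
  'sat' -> 5

Encoded: [4, 3, 3, 5]


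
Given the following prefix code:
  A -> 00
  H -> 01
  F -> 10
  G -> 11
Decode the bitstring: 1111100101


Decoding step by step:
Bits 11 -> G
Bits 11 -> G
Bits 10 -> F
Bits 01 -> H
Bits 01 -> H


Decoded message: GGFHH


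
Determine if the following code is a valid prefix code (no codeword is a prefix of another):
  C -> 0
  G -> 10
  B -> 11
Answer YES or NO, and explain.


Checking each pair (does one codeword prefix another?):
  C='0' vs G='10': no prefix
  C='0' vs B='11': no prefix
  G='10' vs C='0': no prefix
  G='10' vs B='11': no prefix
  B='11' vs C='0': no prefix
  B='11' vs G='10': no prefix
No violation found over all pairs.

YES -- this is a valid prefix code. No codeword is a prefix of any other codeword.


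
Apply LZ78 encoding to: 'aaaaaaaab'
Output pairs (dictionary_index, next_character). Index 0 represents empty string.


LZ78 encoding steps:
Dictionary: {0: ''}
Step 1: w='' (idx 0), next='a' -> output (0, 'a'), add 'a' as idx 1
Step 2: w='a' (idx 1), next='a' -> output (1, 'a'), add 'aa' as idx 2
Step 3: w='aa' (idx 2), next='a' -> output (2, 'a'), add 'aaa' as idx 3
Step 4: w='aa' (idx 2), next='b' -> output (2, 'b'), add 'aab' as idx 4


Encoded: [(0, 'a'), (1, 'a'), (2, 'a'), (2, 'b')]


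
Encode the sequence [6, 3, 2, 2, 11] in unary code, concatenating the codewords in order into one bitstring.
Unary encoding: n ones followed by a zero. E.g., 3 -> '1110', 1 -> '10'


Encode each number as n ones followed by a terminating 0:
  6 -> 1111110 (7 bits)
  3 -> 1110 (4 bits)
  2 -> 110 (3 bits)
  2 -> 110 (3 bits)
  11 -> 111111111110 (12 bits)
Total length = 7 + 4 + 3 + 3 + 12 = 29 bits.

Unary([6, 3, 2, 2, 11]) = 11111101110110110111111111110 (29 bits)


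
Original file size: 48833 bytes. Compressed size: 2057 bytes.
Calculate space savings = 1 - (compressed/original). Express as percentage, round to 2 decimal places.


ratio = compressed/original = 2057/48833 = 0.042123
savings = 1 - ratio = 1 - 0.042123 = 0.957877
as a percentage: 0.957877 * 100 = 95.79%

Space savings = 1 - 2057/48833 = 95.79%


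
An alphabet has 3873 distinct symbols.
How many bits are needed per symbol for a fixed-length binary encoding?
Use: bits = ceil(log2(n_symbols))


log2(3873) = 11.9192
Bracket: 2^11 = 2048 < 3873 <= 2^12 = 4096
So ceil(log2(3873)) = 12

bits = ceil(log2(3873)) = ceil(11.9192) = 12 bits


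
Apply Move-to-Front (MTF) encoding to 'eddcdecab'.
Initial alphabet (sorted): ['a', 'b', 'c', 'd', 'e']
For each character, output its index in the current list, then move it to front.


MTF encoding:
'e': index 4 in ['a', 'b', 'c', 'd', 'e'] -> ['e', 'a', 'b', 'c', 'd']
'd': index 4 in ['e', 'a', 'b', 'c', 'd'] -> ['d', 'e', 'a', 'b', 'c']
'd': index 0 in ['d', 'e', 'a', 'b', 'c'] -> ['d', 'e', 'a', 'b', 'c']
'c': index 4 in ['d', 'e', 'a', 'b', 'c'] -> ['c', 'd', 'e', 'a', 'b']
'd': index 1 in ['c', 'd', 'e', 'a', 'b'] -> ['d', 'c', 'e', 'a', 'b']
'e': index 2 in ['d', 'c', 'e', 'a', 'b'] -> ['e', 'd', 'c', 'a', 'b']
'c': index 2 in ['e', 'd', 'c', 'a', 'b'] -> ['c', 'e', 'd', 'a', 'b']
'a': index 3 in ['c', 'e', 'd', 'a', 'b'] -> ['a', 'c', 'e', 'd', 'b']
'b': index 4 in ['a', 'c', 'e', 'd', 'b'] -> ['b', 'a', 'c', 'e', 'd']


Output: [4, 4, 0, 4, 1, 2, 2, 3, 4]


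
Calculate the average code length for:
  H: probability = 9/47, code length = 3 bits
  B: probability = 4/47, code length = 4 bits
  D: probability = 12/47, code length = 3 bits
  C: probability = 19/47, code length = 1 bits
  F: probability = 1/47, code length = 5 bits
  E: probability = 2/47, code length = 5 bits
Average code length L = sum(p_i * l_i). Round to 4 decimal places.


Weighted contributions p_i * l_i:
  H: (9/47) * 3 = 27/47
  B: (4/47) * 4 = 16/47
  D: (12/47) * 3 = 36/47
  C: (19/47) * 1 = 19/47
  F: (1/47) * 5 = 5/47
  E: (2/47) * 5 = 10/47
Sum = (27 + 16 + 36 + 19 + 5 + 10)/47 = 113/47

L = 113/47 = 2.4043 bits/symbol


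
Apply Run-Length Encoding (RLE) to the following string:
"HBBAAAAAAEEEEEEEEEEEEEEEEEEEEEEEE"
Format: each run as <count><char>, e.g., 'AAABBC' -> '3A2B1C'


Scanning runs left to right:
  i=0: run of 'H' x 1 -> '1H'
  i=1: run of 'B' x 2 -> '2B'
  i=3: run of 'A' x 6 -> '6A'
  i=9: run of 'E' x 24 -> '24E'

RLE = 1H2B6A24E


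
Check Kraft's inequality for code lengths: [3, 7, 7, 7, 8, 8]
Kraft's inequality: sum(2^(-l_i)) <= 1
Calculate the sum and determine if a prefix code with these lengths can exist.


Sum = 2^(-3) + 2^(-7) + 2^(-7) + 2^(-7) + 2^(-8) + 2^(-8)
    = 0.125 + 0.0078125 + 0.0078125 + 0.0078125 + 0.00390625 + 0.00390625
    = 40/256 = 0.15625
Since 0.15625 <= 1, Kraft's inequality IS satisfied.
A prefix code with these lengths CAN exist.

Kraft sum = 0.15625. Satisfied.


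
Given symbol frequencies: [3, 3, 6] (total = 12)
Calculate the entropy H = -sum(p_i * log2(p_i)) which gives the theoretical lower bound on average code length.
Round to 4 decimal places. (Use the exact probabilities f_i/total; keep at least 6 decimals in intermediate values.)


Per-symbol terms -p_i * log2(p_i) with p_i = f_i/12:
  p = 3/12 = 0.250000: log2(p) = -2.000000, -p*log2(p) = 0.500000
  p = 3/12 = 0.250000: log2(p) = -2.000000, -p*log2(p) = 0.500000
  p = 6/12 = 0.500000: log2(p) = -1.000000, -p*log2(p) = 0.500000
H = 0.500000 + 0.500000 + 0.500000 = 1.500000

H = 1.5 bits/symbol


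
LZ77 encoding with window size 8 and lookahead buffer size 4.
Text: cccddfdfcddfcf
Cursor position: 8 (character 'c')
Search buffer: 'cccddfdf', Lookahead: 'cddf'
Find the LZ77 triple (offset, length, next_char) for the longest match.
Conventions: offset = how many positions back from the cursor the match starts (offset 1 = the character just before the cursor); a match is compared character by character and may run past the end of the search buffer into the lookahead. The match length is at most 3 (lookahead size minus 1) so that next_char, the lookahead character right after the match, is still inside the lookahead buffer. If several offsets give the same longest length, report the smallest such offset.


Try each offset into the search buffer:
  offset=1 (pos 7, char 'f'): match length 0
  offset=2 (pos 6, char 'd'): match length 0
  offset=3 (pos 5, char 'f'): match length 0
  offset=4 (pos 4, char 'd'): match length 0
  offset=5 (pos 3, char 'd'): match length 0
  offset=6 (pos 2, char 'c'): match length 3
  offset=7 (pos 1, char 'c'): match length 1
  offset=8 (pos 0, char 'c'): match length 1
Longest match has length 3 at offset 6.
next_char = character at position 8 + 3 = 11 -> 'f'

Best match: offset=6, length=3 (matching 'cdd' starting at position 2)
LZ77 triple: (6, 3, 'f')


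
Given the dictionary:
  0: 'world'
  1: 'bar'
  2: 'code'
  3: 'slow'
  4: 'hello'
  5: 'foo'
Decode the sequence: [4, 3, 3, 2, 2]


Look up each index in the dictionary:
  4 -> 'hello'
  3 -> 'slow'
  3 -> 'slow'
  2 -> 'code'
  2 -> 'code'

Decoded: "hello slow slow code code"


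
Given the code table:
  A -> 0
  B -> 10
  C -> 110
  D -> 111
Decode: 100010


Decoding:
10 -> B
0 -> A
0 -> A
10 -> B


Result: BAAB


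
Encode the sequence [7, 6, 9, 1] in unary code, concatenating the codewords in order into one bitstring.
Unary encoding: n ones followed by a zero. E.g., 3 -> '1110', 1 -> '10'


Encode each number as n ones followed by a terminating 0:
  7 -> 11111110 (8 bits)
  6 -> 1111110 (7 bits)
  9 -> 1111111110 (10 bits)
  1 -> 10 (2 bits)
Total length = 8 + 7 + 10 + 2 = 27 bits.

Unary([7, 6, 9, 1]) = 111111101111110111111111010 (27 bits)


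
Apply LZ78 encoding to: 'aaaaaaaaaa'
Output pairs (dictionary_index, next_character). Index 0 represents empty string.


LZ78 encoding steps:
Dictionary: {0: ''}
Step 1: w='' (idx 0), next='a' -> output (0, 'a'), add 'a' as idx 1
Step 2: w='a' (idx 1), next='a' -> output (1, 'a'), add 'aa' as idx 2
Step 3: w='aa' (idx 2), next='a' -> output (2, 'a'), add 'aaa' as idx 3
Step 4: w='aaa' (idx 3), next='a' -> output (3, 'a'), add 'aaaa' as idx 4


Encoded: [(0, 'a'), (1, 'a'), (2, 'a'), (3, 'a')]


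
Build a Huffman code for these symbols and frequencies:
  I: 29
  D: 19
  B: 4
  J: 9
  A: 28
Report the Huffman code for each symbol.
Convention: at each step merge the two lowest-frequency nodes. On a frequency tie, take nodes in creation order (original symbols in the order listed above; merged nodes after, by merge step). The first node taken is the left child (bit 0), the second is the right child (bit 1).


Huffman tree construction:
Step 1: Merge B(4) + J(9) = 13
Step 2: Merge (B+J)(13) + D(19) = 32
Step 3: Merge A(28) + I(29) = 57
Step 4: Merge ((B+J)+D)(32) + (A+I)(57) = 89
Read each symbol's code off the tree from the root (left child = 0, right child = 1).

Codes:
  I: 11 (length 2)
  D: 01 (length 2)
  B: 000 (length 3)
  J: 001 (length 3)
  A: 10 (length 2)
Average code length: 191/89 = 2.1461 bits/symbol


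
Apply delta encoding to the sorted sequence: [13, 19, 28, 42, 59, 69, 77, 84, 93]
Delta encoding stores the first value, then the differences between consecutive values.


First value: 13
Deltas:
  19 - 13 = 6
  28 - 19 = 9
  42 - 28 = 14
  59 - 42 = 17
  69 - 59 = 10
  77 - 69 = 8
  84 - 77 = 7
  93 - 84 = 9


Delta encoded: [13, 6, 9, 14, 17, 10, 8, 7, 9]


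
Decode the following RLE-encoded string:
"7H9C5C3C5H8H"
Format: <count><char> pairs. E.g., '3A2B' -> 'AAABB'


Expanding each <count><char> pair:
  7H -> 'HHHHHHH'
  9C -> 'CCCCCCCCC'
  5C -> 'CCCCC'
  3C -> 'CCC'
  5H -> 'HHHHH'
  8H -> 'HHHHHHHH'

Decoded = HHHHHHHCCCCCCCCCCCCCCCCCHHHHHHHHHHHHH


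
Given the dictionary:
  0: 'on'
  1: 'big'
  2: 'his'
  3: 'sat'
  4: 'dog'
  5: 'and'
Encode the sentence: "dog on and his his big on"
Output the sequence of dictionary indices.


Look up each word in the dictionary:
  'dog' -> 4
  'on' -> 0
  'and' -> 5
  'his' -> 2
  'his' -> 2
  'big' -> 1
  'on' -> 0

Encoded: [4, 0, 5, 2, 2, 1, 0]


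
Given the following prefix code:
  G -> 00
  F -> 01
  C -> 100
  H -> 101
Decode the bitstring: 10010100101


Decoding step by step:
Bits 100 -> C
Bits 101 -> H
Bits 00 -> G
Bits 101 -> H


Decoded message: CHGH


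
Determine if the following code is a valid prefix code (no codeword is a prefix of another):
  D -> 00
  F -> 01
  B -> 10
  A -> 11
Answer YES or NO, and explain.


Checking each pair (does one codeword prefix another?):
  D='00' vs F='01': no prefix
  D='00' vs B='10': no prefix
  D='00' vs A='11': no prefix
  F='01' vs D='00': no prefix
  F='01' vs B='10': no prefix
  F='01' vs A='11': no prefix
  B='10' vs D='00': no prefix
  B='10' vs F='01': no prefix
  B='10' vs A='11': no prefix
  A='11' vs D='00': no prefix
  A='11' vs F='01': no prefix
  A='11' vs B='10': no prefix
No violation found over all pairs.

YES -- this is a valid prefix code. No codeword is a prefix of any other codeword.


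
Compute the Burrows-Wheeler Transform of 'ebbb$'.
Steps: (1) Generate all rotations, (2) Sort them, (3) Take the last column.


Rotations (sorted):
  0: $ebbb -> last char: b
  1: b$ebb -> last char: b
  2: bb$eb -> last char: b
  3: bbb$e -> last char: e
  4: ebbb$ -> last char: $


BWT = bbbe$


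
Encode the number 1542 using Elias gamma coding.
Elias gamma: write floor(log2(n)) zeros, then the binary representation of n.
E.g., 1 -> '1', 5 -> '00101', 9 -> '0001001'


num_bits = floor(log2(1542)) + 1 = 11
leading_zeros = num_bits - 1 = 10
binary(1542) = 11000000110

Elias gamma(1542) = '0000000000' + '11000000110' = 000000000011000000110 (21 bits)


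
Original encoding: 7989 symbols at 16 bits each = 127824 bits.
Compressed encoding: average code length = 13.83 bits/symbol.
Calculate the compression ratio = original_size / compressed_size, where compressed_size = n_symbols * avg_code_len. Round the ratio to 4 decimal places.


original_size = n_symbols * orig_bits = 7989 * 16 = 127824 bits
compressed_size = n_symbols * avg_code_len = 7989 * 13.83 = 110487.87 bits
ratio = original_size / compressed_size = 127824 / 110487.87 = 1.1569

Compression ratio = 1.1569


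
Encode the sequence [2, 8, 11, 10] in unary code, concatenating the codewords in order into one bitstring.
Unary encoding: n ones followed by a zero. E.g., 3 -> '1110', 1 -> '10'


Encode each number as n ones followed by a terminating 0:
  2 -> 110 (3 bits)
  8 -> 111111110 (9 bits)
  11 -> 111111111110 (12 bits)
  10 -> 11111111110 (11 bits)
Total length = 3 + 9 + 12 + 11 = 35 bits.

Unary([2, 8, 11, 10]) = 11011111111011111111111011111111110 (35 bits)


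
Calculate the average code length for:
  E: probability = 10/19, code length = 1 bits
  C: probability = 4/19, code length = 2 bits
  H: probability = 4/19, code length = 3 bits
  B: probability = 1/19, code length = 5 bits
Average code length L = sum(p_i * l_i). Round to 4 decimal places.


Weighted contributions p_i * l_i:
  E: (10/19) * 1 = 10/19
  C: (4/19) * 2 = 8/19
  H: (4/19) * 3 = 12/19
  B: (1/19) * 5 = 5/19
Sum = (10 + 8 + 12 + 5)/19 = 35/19

L = 35/19 = 1.8421 bits/symbol


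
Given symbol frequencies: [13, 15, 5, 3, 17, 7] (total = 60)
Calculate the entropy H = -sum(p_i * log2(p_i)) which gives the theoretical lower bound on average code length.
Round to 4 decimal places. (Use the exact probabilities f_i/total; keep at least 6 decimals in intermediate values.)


Per-symbol terms -p_i * log2(p_i) with p_i = f_i/60:
  p = 13/60 = 0.216667: log2(p) = -2.206451, -p*log2(p) = 0.478064
  p = 15/60 = 0.250000: log2(p) = -2.000000, -p*log2(p) = 0.500000
  p = 5/60 = 0.083333: log2(p) = -3.584963, -p*log2(p) = 0.298747
  p = 3/60 = 0.050000: log2(p) = -4.321928, -p*log2(p) = 0.216096
  p = 17/60 = 0.283333: log2(p) = -1.819428, -p*log2(p) = 0.515505
  p = 7/60 = 0.116667: log2(p) = -3.099536, -p*log2(p) = 0.361612
H = 0.478064 + 0.500000 + 0.298747 + 0.216096 + 0.515505 + 0.361612 = 2.370024

H = 2.37 bits/symbol


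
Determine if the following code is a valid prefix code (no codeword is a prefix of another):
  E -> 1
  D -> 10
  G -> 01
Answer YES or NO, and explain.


Checking each pair (does one codeword prefix another?):
  E='1' vs D='10': prefix -- VIOLATION

NO -- this is NOT a valid prefix code. E (1) is a prefix of D (10).


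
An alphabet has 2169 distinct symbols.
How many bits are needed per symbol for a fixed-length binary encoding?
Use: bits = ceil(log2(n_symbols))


log2(2169) = 11.0828
Bracket: 2^11 = 2048 < 2169 <= 2^12 = 4096
So ceil(log2(2169)) = 12

bits = ceil(log2(2169)) = ceil(11.0828) = 12 bits


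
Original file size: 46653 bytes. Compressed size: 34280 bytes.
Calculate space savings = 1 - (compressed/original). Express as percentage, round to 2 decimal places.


ratio = compressed/original = 34280/46653 = 0.734787
savings = 1 - ratio = 1 - 0.734787 = 0.265213
as a percentage: 0.265213 * 100 = 26.52%

Space savings = 1 - 34280/46653 = 26.52%


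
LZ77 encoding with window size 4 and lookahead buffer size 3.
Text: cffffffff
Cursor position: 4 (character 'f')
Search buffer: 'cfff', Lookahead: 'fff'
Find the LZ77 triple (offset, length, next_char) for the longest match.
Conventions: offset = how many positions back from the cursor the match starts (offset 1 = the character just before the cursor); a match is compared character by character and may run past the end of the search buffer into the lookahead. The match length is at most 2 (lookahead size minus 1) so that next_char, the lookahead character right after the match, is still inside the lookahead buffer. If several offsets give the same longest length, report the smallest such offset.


Try each offset into the search buffer:
  offset=1 (pos 3, char 'f'): match length 2
  offset=2 (pos 2, char 'f'): match length 2
  offset=3 (pos 1, char 'f'): match length 2
  offset=4 (pos 0, char 'c'): match length 0
Longest match has length 2, found at offsets 1, 2, 3; take the smallest, offset 1.
next_char = character at position 4 + 2 = 6 -> 'f'

Best match: offset=1, length=2 (matching 'ff' starting at position 3)
LZ77 triple: (1, 2, 'f')


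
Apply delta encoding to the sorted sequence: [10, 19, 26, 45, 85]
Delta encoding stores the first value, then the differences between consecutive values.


First value: 10
Deltas:
  19 - 10 = 9
  26 - 19 = 7
  45 - 26 = 19
  85 - 45 = 40


Delta encoded: [10, 9, 7, 19, 40]


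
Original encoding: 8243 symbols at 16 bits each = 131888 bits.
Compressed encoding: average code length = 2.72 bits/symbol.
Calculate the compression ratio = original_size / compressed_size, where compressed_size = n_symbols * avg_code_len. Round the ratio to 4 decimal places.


original_size = n_symbols * orig_bits = 8243 * 16 = 131888 bits
compressed_size = n_symbols * avg_code_len = 8243 * 2.72 = 22420.96 bits
ratio = original_size / compressed_size = 131888 / 22420.96 = 5.8824

Compression ratio = 5.8824


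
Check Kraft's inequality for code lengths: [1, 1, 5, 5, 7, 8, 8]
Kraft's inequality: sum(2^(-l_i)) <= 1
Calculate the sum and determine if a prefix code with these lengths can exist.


Sum = 2^(-1) + 2^(-1) + 2^(-5) + 2^(-5) + 2^(-7) + 2^(-8) + 2^(-8)
    = 0.5 + 0.5 + 0.03125 + 0.03125 + 0.0078125 + 0.00390625 + 0.00390625
    = 276/256 = 1.078125
Since 1.078125 > 1, Kraft's inequality is NOT satisfied.
A prefix code with these lengths CANNOT exist.

Kraft sum = 1.078125. Not satisfied.
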